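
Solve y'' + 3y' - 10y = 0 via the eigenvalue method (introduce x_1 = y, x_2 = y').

y(t) = C_1e^(2t) + C_2e^(-5t)

Let x_1 = y, x_2 = y'. Then x_1' = x_2 and x_2' = 10x_1 - 3x_2.
A = [[0,1],[10,-3]]; det(A-λI) = λ^2 + 3λ - 10.
Eigenvalues λ = 2, -5 with eigenvectors (1,2), (1,-5).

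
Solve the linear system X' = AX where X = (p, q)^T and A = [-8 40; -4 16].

p(t) = -K_1e^(4t)sin(4t) - 3K_1e^(4t)cos(4t) - 3K_2e^(4t)sin(4t) + K_2e^(4t)cos(4t), q(t) = -K_1e^(4t)cos(4t) - K_2e^(4t)sin(4t)

Coefficient matrix A = [[-8, 40], [-4, 16]].
Characteristic polynomial det(A - λI) = λ^2 - 8λ + 32 = 0.
Eigenvalues λ = 4 ± 4i (complex conjugate pair).
For λ=4+4i: an eigenvector is (-3,-1) - i(-1,0) = (-3 + i, -1).
A real fundamental pair from Re and Im of e^((4+4i)t)v: X_1 = e^(4t)(cos(4t)·(-3,-1) + sin(4t)·(-1,0)), X_2 = e^(4t)(sin(4t)·(-3,-1) - cos(4t)·(-1,0)).
General solution: K_1X_1 + K_2X_2.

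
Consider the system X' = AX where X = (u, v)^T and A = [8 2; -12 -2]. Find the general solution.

u(t) = K_1e^(4t) - K_2e^(2t), v(t) = -2K_1e^(4t) + 3K_2e^(2t)

Coefficient matrix A = [[8, 2], [-12, -2]].
Characteristic polynomial det(A - λI) = λ^2 - 6λ + 8 = 0.
Eigenvalues λ = 4, 2.
For λ=4: (A-λI) row 1 is [4, 2], so an eigenvector is (1, -2).
For λ=2: (A-λI) row 1 is [6, 2], so an eigenvector is (-1, 3).
General solution: K_1e^(4t)(1,-2) + K_2e^(2t)(-1,3).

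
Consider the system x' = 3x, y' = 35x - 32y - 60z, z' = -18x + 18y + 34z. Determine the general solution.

Coefficient matrix A = [[3, 0, 0], [35, -32, -60], [-18, 18, 34]].
det(A - λI) = 0 gives eigenvalues λ = 4, -2, 3.
For λ=4: eigenvector (0,-5,3).
For λ=-2: eigenvector (0,2,-1).
For λ=3: eigenvector (1,1,0).
General solution: C_1e^(4t)(0,-5,3) + C_2e^(-2t)(0,2,-1) + C_3e^(3t)(1,1,0).

x(t) = C_3e^(3t), y(t) = -5C_1e^(4t) + 2C_2e^(-2t) + C_3e^(3t), z(t) = 3C_1e^(4t) - C_2e^(-2t)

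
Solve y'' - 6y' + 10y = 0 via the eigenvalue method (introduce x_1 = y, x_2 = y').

y(t) = c_1e^(3t)cos(t) + c_2e^(3t)sin(t)

Let x_1 = y, x_2 = y'. Then x_1' = x_2 and x_2' = -10x_1 + 6x_2.
A = [[0,1],[-10,6]]; det(A-λI) = λ^2 - 6λ + 10.
Eigenvalues λ = 3 ± i.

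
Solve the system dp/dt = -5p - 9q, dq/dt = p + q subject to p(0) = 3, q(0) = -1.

Coefficient matrix A = [[-5, -9], [1, 1]].
Characteristic polynomial det(A - λI) = λ^2 + 4λ + 4 = 0.
Single eigenvalue λ = -2 with algebraic multiplicity 2.
Eigenvector v = (-3,1); generalized eigenvector w with (A-λI)w=v is (-2,1).
General solution: e^(-2t)[c_1·v + c_2·(t·v + w)].
Applying p(0)=3, q(0)=-1 gives c_1=-1, c_2=0.

p(t) = 3e^(-2t), q(t) = -e^(-2t)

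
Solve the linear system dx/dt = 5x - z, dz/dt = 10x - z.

x(t) = c_1e^(2t)cos(t) + c_2e^(2t)sin(t), z(t) = c_1e^(2t)sin(t) + 3c_1e^(2t)cos(t) + 3c_2e^(2t)sin(t) - c_2e^(2t)cos(t)

Coefficient matrix A = [[5, -1], [10, -1]].
Characteristic polynomial det(A - λI) = λ^2 - 4λ + 5 = 0.
Eigenvalues λ = 2 ± i (complex conjugate pair).
For λ=2+i: an eigenvector is (1,3) - i(0,1) = (1, 3 - i).
A real fundamental pair from Re and Im of e^((2+i)t)v: X_1 = e^(2t)(cos(t)·(1,3) + sin(t)·(0,1)), X_2 = e^(2t)(sin(t)·(1,3) - cos(t)·(0,1)).
General solution: c_1X_1 + c_2X_2.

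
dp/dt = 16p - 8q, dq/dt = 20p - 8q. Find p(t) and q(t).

p(t) = K_1e^(4t)sin(4t) + K_1e^(4t)cos(4t) + K_2e^(4t)sin(4t) - K_2e^(4t)cos(4t), q(t) = 2K_1e^(4t)sin(4t) + K_1e^(4t)cos(4t) + K_2e^(4t)sin(4t) - 2K_2e^(4t)cos(4t)

Coefficient matrix A = [[16, -8], [20, -8]].
Characteristic polynomial det(A - λI) = λ^2 - 8λ + 32 = 0.
Eigenvalues λ = 4 ± 4i (complex conjugate pair).
For λ=4+4i: an eigenvector is (1,1) - i(1,2) = (1 - i, 1 - 2i).
A real fundamental pair from Re and Im of e^((4+4i)t)v: X_1 = e^(4t)(cos(4t)·(1,1) + sin(4t)·(1,2)), X_2 = e^(4t)(sin(4t)·(1,1) - cos(4t)·(1,2)).
General solution: K_1X_1 + K_2X_2.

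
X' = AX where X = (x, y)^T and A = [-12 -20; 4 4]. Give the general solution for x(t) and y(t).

Coefficient matrix A = [[-12, -20], [4, 4]].
Characteristic polynomial det(A - λI) = λ^2 + 8λ + 32 = 0.
Eigenvalues λ = -4 ± 4i (complex conjugate pair).
For λ=-4+4i: an eigenvector is (-1,0) - i(2,-1) = (-1 - 2i, 0 + i).
A real fundamental pair from Re and Im of e^((-4+4i)t)v: X_1 = e^(-4t)(cos(4t)·(-1,0) + sin(4t)·(2,-1)), X_2 = e^(-4t)(sin(4t)·(-1,0) - cos(4t)·(2,-1)).
General solution: C_1X_1 + C_2X_2.

x(t) = 2C_1e^(-4t)sin(4t) - C_1e^(-4t)cos(4t) - C_2e^(-4t)sin(4t) - 2C_2e^(-4t)cos(4t), y(t) = -C_1e^(-4t)sin(4t) + C_2e^(-4t)cos(4t)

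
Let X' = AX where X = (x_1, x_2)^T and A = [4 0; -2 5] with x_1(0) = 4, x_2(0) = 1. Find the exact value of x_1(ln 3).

A = [[4,0],[-2,5]]; eigenvalues λ = 4, 5.
Eigenvectors: (-1,-2) for λ=4, (0,-1) for λ=5.
From the initial condition, c_1 = -4, c_2 = 7.
x_1(ln 3) = (-4)(3^4)(-1) + (7)(3^5)(0) = 324.

324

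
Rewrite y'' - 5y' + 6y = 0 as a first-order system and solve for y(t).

y(t) = c_1e^(3t) + c_2e^(2t)

Let x_1 = y, x_2 = y'. Then x_1' = x_2 and x_2' = -6x_1 + 5x_2.
A = [[0,1],[-6,5]]; det(A-λI) = λ^2 - 5λ + 6.
Eigenvalues λ = 3, 2 with eigenvectors (1,3), (1,2).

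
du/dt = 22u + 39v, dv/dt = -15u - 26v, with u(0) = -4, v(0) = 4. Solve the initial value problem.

u(t) = 20e^(-2t)sin(3t) - 4e^(-2t)cos(3t), v(t) = -12e^(-2t)sin(3t) + 4e^(-2t)cos(3t)

Coefficient matrix A = [[22, 39], [-15, -26]].
Characteristic polynomial det(A - λI) = λ^2 + 4λ + 13 = 0.
Eigenvalues λ = -2 ± 3i (complex conjugate pair).
For λ=-2+3i: an eigenvector is (-3,2) - i(2,-1) = (-3 - 2i, 2 + i).
A real fundamental pair from Re and Im of e^((-2+3i)t)v: X_1 = e^(-2t)(cos(3t)·(-3,2) + sin(3t)·(2,-1)), X_2 = e^(-2t)(sin(3t)·(-3,2) - cos(3t)·(2,-1)).
General solution: K_1X_1 + K_2X_2.
Applying u(0)=-4, v(0)=4 gives K_1=4, K_2=-4.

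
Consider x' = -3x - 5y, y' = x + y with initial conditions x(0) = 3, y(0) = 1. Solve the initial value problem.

x(t) = -11e^(-t)sin(t) + 3e^(-t)cos(t), y(t) = 5e^(-t)sin(t) + e^(-t)cos(t)

Coefficient matrix A = [[-3, -5], [1, 1]].
Characteristic polynomial det(A - λI) = λ^2 + 2λ + 2 = 0.
Eigenvalues λ = -1 ± i (complex conjugate pair).
For λ=-1+i: an eigenvector is (2,-1) - i(1,0) = (2 - i, -1).
A real fundamental pair from Re and Im of e^((-1+i)t)v: X_1 = e^(-t)(cos(t)·(2,-1) + sin(t)·(1,0)), X_2 = e^(-t)(sin(t)·(2,-1) - cos(t)·(1,0)).
General solution: K_1X_1 + K_2X_2.
Applying x(0)=3, y(0)=1 gives K_1=-1, K_2=-5.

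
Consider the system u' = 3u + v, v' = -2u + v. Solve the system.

u(t) = -K_1e^(2t)sin(t) + K_2e^(2t)cos(t), v(t) = K_1e^(2t)sin(t) - K_1e^(2t)cos(t) - K_2e^(2t)sin(t) - K_2e^(2t)cos(t)

Coefficient matrix A = [[3, 1], [-2, 1]].
Characteristic polynomial det(A - λI) = λ^2 - 4λ + 5 = 0.
Eigenvalues λ = 2 ± i (complex conjugate pair).
For λ=2+i: an eigenvector is (0,-1) - i(-1,1) = (0 + i, -1 - i).
A real fundamental pair from Re and Im of e^((2+i)t)v: X_1 = e^(2t)(cos(t)·(0,-1) + sin(t)·(-1,1)), X_2 = e^(2t)(sin(t)·(0,-1) - cos(t)·(-1,1)).
General solution: K_1X_1 + K_2X_2.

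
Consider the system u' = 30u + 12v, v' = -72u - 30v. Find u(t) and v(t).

Coefficient matrix A = [[30, 12], [-72, -30]].
Characteristic polynomial det(A - λI) = λ^2 - 36 = 0.
Eigenvalues λ = -6, 6.
For λ=-6: (A-λI) row 1 is [36, 12], so an eigenvector is (-1, 3).
For λ=6: (A-λI) row 1 is [24, 12], so an eigenvector is (1, -2).
General solution: c_1e^(-6t)(-1,3) + c_2e^(6t)(1,-2).

u(t) = -c_1e^(-6t) + c_2e^(6t), v(t) = 3c_1e^(-6t) - 2c_2e^(6t)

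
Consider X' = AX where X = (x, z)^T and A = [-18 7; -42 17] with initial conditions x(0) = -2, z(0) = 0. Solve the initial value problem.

x(t) = 4e^(3t) - 6e^(-4t), z(t) = 12e^(3t) - 12e^(-4t)

Coefficient matrix A = [[-18, 7], [-42, 17]].
Characteristic polynomial det(A - λI) = λ^2 + λ - 12 = 0.
Eigenvalues λ = -4, 3.
For λ=-4: (A-λI) row 1 is [-14, 7], so an eigenvector is (1, 2).
For λ=3: (A-λI) row 1 is [-21, 7], so an eigenvector is (1, 3).
General solution: K_1e^(-4t)(1,2) + K_2e^(3t)(1,3).
Applying x(0)=-2, z(0)=0 gives K_1=-6, K_2=4.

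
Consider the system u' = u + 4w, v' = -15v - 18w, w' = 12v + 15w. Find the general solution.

Coefficient matrix A = [[1, 0, 4], [0, -15, -18], [0, 12, 15]].
det(A - λI) = 0 gives eigenvalues λ = 1, 3, -3.
For λ=1: eigenvector (1,0,0).
For λ=3: eigenvector (2,-1,1).
For λ=-3: eigenvector (-2,-3,2).
General solution: C_1e^(t)(1,0,0) + C_2e^(3t)(2,-1,1) + C_3e^(-3t)(-2,-3,2).

u(t) = C_1e^(t) + 2C_2e^(3t) - 2C_3e^(-3t), v(t) = -C_2e^(3t) - 3C_3e^(-3t), w(t) = C_2e^(3t) + 2C_3e^(-3t)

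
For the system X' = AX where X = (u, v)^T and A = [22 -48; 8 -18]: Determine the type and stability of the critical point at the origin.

saddle

A = [[22,-48],[8,-18]]; det(A-λI) = λ^2 - 4λ - 12.
λ = 6, -2: opposite signs.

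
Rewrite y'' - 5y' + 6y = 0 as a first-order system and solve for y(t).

y(t) = K_1e^(3t) + K_2e^(2t)

Let x_1 = y, x_2 = y'. Then x_1' = x_2 and x_2' = -6x_1 + 5x_2.
A = [[0,1],[-6,5]]; det(A-λI) = λ^2 - 5λ + 6.
Eigenvalues λ = 3, 2 with eigenvectors (1,3), (1,2).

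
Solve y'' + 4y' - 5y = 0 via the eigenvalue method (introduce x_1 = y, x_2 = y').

y(t) = C_1e^(t) + C_2e^(-5t)

Let x_1 = y, x_2 = y'. Then x_1' = x_2 and x_2' = 5x_1 - 4x_2.
A = [[0,1],[5,-4]]; det(A-λI) = λ^2 + 4λ - 5.
Eigenvalues λ = 1, -5 with eigenvectors (1,1), (1,-5).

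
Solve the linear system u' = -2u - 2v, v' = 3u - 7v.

u(t) = C_1e^(-4t) + 2C_2e^(-5t), v(t) = C_1e^(-4t) + 3C_2e^(-5t)

Coefficient matrix A = [[-2, -2], [3, -7]].
Characteristic polynomial det(A - λI) = λ^2 + 9λ + 20 = 0.
Eigenvalues λ = -4, -5.
For λ=-4: (A-λI) row 1 is [2, -2], so an eigenvector is (1, 1).
For λ=-5: (A-λI) row 1 is [3, -2], so an eigenvector is (2, 3).
General solution: C_1e^(-4t)(1,1) + C_2e^(-5t)(2,3).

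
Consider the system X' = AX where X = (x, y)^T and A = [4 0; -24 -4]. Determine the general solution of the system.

x(t) = c_2e^(4t), y(t) = c_1e^(-4t) - 3c_2e^(4t)

Coefficient matrix A = [[4, 0], [-24, -4]].
Characteristic polynomial det(A - λI) = λ^2 - 16 = 0.
Eigenvalues λ = -4, 4.
For λ=-4: (A-λI) row 1 is [8, 0], so an eigenvector is (0, 1).
For λ=4: (A-λI) row 2 is [-24, -8], so an eigenvector is (1, -3).
General solution: c_1e^(-4t)(0,1) + c_2e^(4t)(1,-3).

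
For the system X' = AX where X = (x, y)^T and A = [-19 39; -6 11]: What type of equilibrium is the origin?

A = [[-19,39],[-6,11]]; det(A-λI) = λ^2 + 8λ + 25.
λ = -4 ± 3i: negative real part.

stable spiral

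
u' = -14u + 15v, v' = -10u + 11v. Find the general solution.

Coefficient matrix A = [[-14, 15], [-10, 11]].
Characteristic polynomial det(A - λI) = λ^2 + 3λ - 4 = 0.
Eigenvalues λ = -4, 1.
For λ=-4: (A-λI) row 1 is [-10, 15], so an eigenvector is (-3, -2).
For λ=1: (A-λI) row 1 is [-15, 15], so an eigenvector is (1, 1).
General solution: K_1e^(-4t)(-3,-2) + K_2e^(t)(1,1).

u(t) = -3K_1e^(-4t) + K_2e^(t), v(t) = -2K_1e^(-4t) + K_2e^(t)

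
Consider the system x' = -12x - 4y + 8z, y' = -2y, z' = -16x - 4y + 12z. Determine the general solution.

Coefficient matrix A = [[-12, -4, 8], [0, -2, 0], [-16, -4, 12]].
det(A - λI) = 0 gives eigenvalues λ = 4, -2, -4.
For λ=4: eigenvector (1,0,2).
For λ=-2: eigenvector (-2,1,-2).
For λ=-4: eigenvector (1,0,1).
General solution: C_1e^(4t)(1,0,2) + C_2e^(-2t)(-2,1,-2) + C_3e^(-4t)(1,0,1).

x(t) = C_1e^(4t) - 2C_2e^(-2t) + C_3e^(-4t), y(t) = C_2e^(-2t), z(t) = 2C_1e^(4t) - 2C_2e^(-2t) + C_3e^(-4t)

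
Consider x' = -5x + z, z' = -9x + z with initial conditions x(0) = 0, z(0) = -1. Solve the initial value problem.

x(t) = -te^(-2t), z(t) = -3te^(-2t) - e^(-2t)

Coefficient matrix A = [[-5, 1], [-9, 1]].
Characteristic polynomial det(A - λI) = λ^2 + 4λ + 4 = 0.
Single eigenvalue λ = -2 with algebraic multiplicity 2.
Eigenvector v = (1,3); generalized eigenvector w with (A-λI)w=v is (-1,-2).
General solution: e^(-2t)[c_1·v + c_2·(t·v + w)].
Applying x(0)=0, z(0)=-1 gives c_1=-1, c_2=-1.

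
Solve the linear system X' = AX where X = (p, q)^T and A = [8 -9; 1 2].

Coefficient matrix A = [[8, -9], [1, 2]].
Characteristic polynomial det(A - λI) = λ^2 - 10λ + 25 = 0.
Single eigenvalue λ = 5 with algebraic multiplicity 2.
Eigenvector v = (3,1); generalized eigenvector w with (A-λI)w=v is (-2,-1).
General solution: e^(5t)[K_1·v + K_2·(t·v + w)].

p(t) = 3K_1e^(5t) + 3K_2te^(5t) - 2K_2e^(5t), q(t) = K_1e^(5t) + K_2te^(5t) - K_2e^(5t)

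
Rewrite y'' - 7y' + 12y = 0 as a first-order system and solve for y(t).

y(t) = K_1e^(4t) + K_2e^(3t)

Let x_1 = y, x_2 = y'. Then x_1' = x_2 and x_2' = -12x_1 + 7x_2.
A = [[0,1],[-12,7]]; det(A-λI) = λ^2 - 7λ + 12.
Eigenvalues λ = 4, 3 with eigenvectors (1,4), (1,3).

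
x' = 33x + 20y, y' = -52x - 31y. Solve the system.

x(t) = c_1e^(t)sin(4t) + 2c_1e^(t)cos(4t) + 2c_2e^(t)sin(4t) - c_2e^(t)cos(4t), y(t) = -2c_1e^(t)sin(4t) - 3c_1e^(t)cos(4t) - 3c_2e^(t)sin(4t) + 2c_2e^(t)cos(4t)

Coefficient matrix A = [[33, 20], [-52, -31]].
Characteristic polynomial det(A - λI) = λ^2 - 2λ + 17 = 0.
Eigenvalues λ = 1 ± 4i (complex conjugate pair).
For λ=1+4i: an eigenvector is (2,-3) - i(1,-2) = (2 - i, -3 + 2i).
A real fundamental pair from Re and Im of e^((1+4i)t)v: X_1 = e^(t)(cos(4t)·(2,-3) + sin(4t)·(1,-2)), X_2 = e^(t)(sin(4t)·(2,-3) - cos(4t)·(1,-2)).
General solution: c_1X_1 + c_2X_2.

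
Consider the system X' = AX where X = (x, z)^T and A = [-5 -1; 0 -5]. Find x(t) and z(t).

x(t) = c_1e^(-5t) + c_2te^(-5t) + 3c_2e^(-5t), z(t) = -c_2e^(-5t)

Coefficient matrix A = [[-5, -1], [0, -5]].
Characteristic polynomial det(A - λI) = λ^2 + 10λ + 25 = 0.
Single eigenvalue λ = -5 with algebraic multiplicity 2.
Eigenvector v = (1,0); generalized eigenvector w with (A-λI)w=v is (3,-1).
General solution: e^(-5t)[c_1·v + c_2·(t·v + w)].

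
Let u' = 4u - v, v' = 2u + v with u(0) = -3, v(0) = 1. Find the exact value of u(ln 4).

-384

A = [[4,-1],[2,1]]; eigenvalues λ = 2, 3.
Eigenvectors: (1,2) for λ=2, (-1,-1) for λ=3.
From the initial condition, c_1 = 4, c_2 = 7.
u(ln 4) = (4)(4^2)(1) + (7)(4^3)(-1) = -384.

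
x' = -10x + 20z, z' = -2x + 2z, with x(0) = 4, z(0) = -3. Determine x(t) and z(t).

x(t) = -42e^(-4t)sin(2t) + 4e^(-4t)cos(2t), z(t) = -13e^(-4t)sin(2t) - 3e^(-4t)cos(2t)

Coefficient matrix A = [[-10, 20], [-2, 2]].
Characteristic polynomial det(A - λI) = λ^2 + 8λ + 20 = 0.
Eigenvalues λ = -4 ± 2i (complex conjugate pair).
For λ=-4+2i: an eigenvector is (1,0) - i(-3,-1) = (1 + 3i, 0 + i).
A real fundamental pair from Re and Im of e^((-4+2i)t)v: X_1 = e^(-4t)(cos(2t)·(1,0) + sin(2t)·(-3,-1)), X_2 = e^(-4t)(sin(2t)·(1,0) - cos(2t)·(-3,-1)).
General solution: C_1X_1 + C_2X_2.
Applying x(0)=4, z(0)=-3 gives C_1=13, C_2=-3.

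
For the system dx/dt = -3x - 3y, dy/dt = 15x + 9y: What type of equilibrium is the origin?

A = [[-3,-3],[15,9]]; det(A-λI) = λ^2 - 6λ + 18.
λ = 3 ± 3i: positive real part.

unstable spiral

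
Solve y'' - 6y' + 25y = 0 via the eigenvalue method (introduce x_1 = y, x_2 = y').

Let x_1 = y, x_2 = y'. Then x_1' = x_2 and x_2' = -25x_1 + 6x_2.
A = [[0,1],[-25,6]]; det(A-λI) = λ^2 - 6λ + 25.
Eigenvalues λ = 3 ± 4i.

y(t) = C_1e^(3t)cos(4t) + C_2e^(3t)sin(4t)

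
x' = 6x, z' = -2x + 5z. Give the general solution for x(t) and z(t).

Coefficient matrix A = [[6, 0], [-2, 5]].
Characteristic polynomial det(A - λI) = λ^2 - 11λ + 30 = 0.
Eigenvalues λ = 6, 5.
For λ=6: (A-λI) row 2 is [-2, -1], so an eigenvector is (1, -2).
For λ=5: (A-λI) row 1 is [1, 0], so an eigenvector is (0, 1).
General solution: c_1e^(6t)(1,-2) + c_2e^(5t)(0,1).

x(t) = c_1e^(6t), z(t) = -2c_1e^(6t) + c_2e^(5t)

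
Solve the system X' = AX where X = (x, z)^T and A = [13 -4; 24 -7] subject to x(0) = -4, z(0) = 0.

Coefficient matrix A = [[13, -4], [24, -7]].
Characteristic polynomial det(A - λI) = λ^2 - 6λ + 5 = 0.
Eigenvalues λ = 1, 5.
For λ=1: (A-λI) row 1 is [12, -4], so an eigenvector is (1, 3).
For λ=5: (A-λI) row 1 is [8, -4], so an eigenvector is (1, 2).
General solution: C_1e^(t)(1,3) + C_2e^(5t)(1,2).
Applying x(0)=-4, z(0)=0 gives C_1=8, C_2=-12.

x(t) = -12e^(5t) + 8e^(t), z(t) = -24e^(5t) + 24e^(t)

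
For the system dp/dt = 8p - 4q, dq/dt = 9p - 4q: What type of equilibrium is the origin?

A = [[8,-4],[9,-4]]; det(A-λI) = λ^2 - 4λ + 4.
repeated λ = 2 with a single eigenvector.

unstable improper node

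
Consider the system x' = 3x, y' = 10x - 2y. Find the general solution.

x(t) = -c_2e^(3t), y(t) = c_1e^(-2t) - 2c_2e^(3t)

Coefficient matrix A = [[3, 0], [10, -2]].
Characteristic polynomial det(A - λI) = λ^2 - λ - 6 = 0.
Eigenvalues λ = -2, 3.
For λ=-2: (A-λI) row 1 is [5, 0], so an eigenvector is (0, 1).
For λ=3: (A-λI) row 2 is [10, -5], so an eigenvector is (-1, -2).
General solution: c_1e^(-2t)(0,1) + c_2e^(3t)(-1,-2).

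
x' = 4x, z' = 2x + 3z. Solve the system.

x(t) = -c_1e^(4t), z(t) = -2c_1e^(4t) + c_2e^(3t)

Coefficient matrix A = [[4, 0], [2, 3]].
Characteristic polynomial det(A - λI) = λ^2 - 7λ + 12 = 0.
Eigenvalues λ = 4, 3.
For λ=4: (A-λI) row 2 is [2, -1], so an eigenvector is (-1, -2).
For λ=3: (A-λI) row 1 is [1, 0], so an eigenvector is (0, 1).
General solution: c_1e^(4t)(-1,-2) + c_2e^(3t)(0,1).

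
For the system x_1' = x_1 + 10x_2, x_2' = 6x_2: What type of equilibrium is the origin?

A = [[1,10],[0,6]]; det(A-λI) = λ^2 - 7λ + 6.
λ = 1, 6: both positive.

unstable node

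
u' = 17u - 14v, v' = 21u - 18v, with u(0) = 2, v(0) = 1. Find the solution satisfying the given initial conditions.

Coefficient matrix A = [[17, -14], [21, -18]].
Characteristic polynomial det(A - λI) = λ^2 + λ - 12 = 0.
Eigenvalues λ = -4, 3.
For λ=-4: (A-λI) row 1 is [21, -14], so an eigenvector is (2, 3).
For λ=3: (A-λI) row 1 is [14, -14], so an eigenvector is (1, 1).
General solution: K_1e^(-4t)(2,3) + K_2e^(3t)(1,1).
Applying u(0)=2, v(0)=1 gives K_1=-1, K_2=4.

u(t) = 4e^(3t) - 2e^(-4t), v(t) = 4e^(3t) - 3e^(-4t)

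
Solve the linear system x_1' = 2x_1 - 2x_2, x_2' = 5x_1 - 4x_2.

Coefficient matrix A = [[2, -2], [5, -4]].
Characteristic polynomial det(A - λI) = λ^2 + 2λ + 2 = 0.
Eigenvalues λ = -1 ± i (complex conjugate pair).
For λ=-1+i: an eigenvector is (-1,-1) - i(-1,-2) = (-1 + i, -1 + 2i).
A real fundamental pair from Re and Im of e^((-1+i)t)v: X_1 = e^(-t)(cos(t)·(-1,-1) + sin(t)·(-1,-2)), X_2 = e^(-t)(sin(t)·(-1,-1) - cos(t)·(-1,-2)).
General solution: C_1X_1 + C_2X_2.

x_1(t) = -C_1e^(-t)sin(t) - C_1e^(-t)cos(t) - C_2e^(-t)sin(t) + C_2e^(-t)cos(t), x_2(t) = -2C_1e^(-t)sin(t) - C_1e^(-t)cos(t) - C_2e^(-t)sin(t) + 2C_2e^(-t)cos(t)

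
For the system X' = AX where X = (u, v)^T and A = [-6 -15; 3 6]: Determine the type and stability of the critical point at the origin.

A = [[-6,-15],[3,6]]; det(A-λI) = λ^2 + 9.
λ = 0 ± 3i: zero real part.

center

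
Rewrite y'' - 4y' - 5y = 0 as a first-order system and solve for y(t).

Let x_1 = y, x_2 = y'. Then x_1' = x_2 and x_2' = 5x_1 + 4x_2.
A = [[0,1],[5,4]]; det(A-λI) = λ^2 - 4λ - 5.
Eigenvalues λ = -1, 5 with eigenvectors (1,-1), (1,5).

y(t) = c_1e^(-t) + c_2e^(5t)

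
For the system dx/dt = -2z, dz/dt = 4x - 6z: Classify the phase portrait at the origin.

stable node

A = [[0,-2],[4,-6]]; det(A-λI) = λ^2 + 6λ + 8.
λ = -2, -4: both negative.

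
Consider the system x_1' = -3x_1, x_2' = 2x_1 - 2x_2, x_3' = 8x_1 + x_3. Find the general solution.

Coefficient matrix A = [[-3, 0, 0], [2, -2, 0], [8, 0, 1]].
det(A - λI) = 0 gives eigenvalues λ = -3, -2, 1.
For λ=-3: eigenvector (1,-2,-2).
For λ=-2: eigenvector (0,1,0).
For λ=1: eigenvector (0,0,1).
General solution: c_1e^(-3t)(1,-2,-2) + c_2e^(-2t)(0,1,0) + c_3e^(t)(0,0,1).

x_1(t) = c_1e^(-3t), x_2(t) = -2c_1e^(-3t) + c_2e^(-2t), x_3(t) = -2c_1e^(-3t) + c_3e^(t)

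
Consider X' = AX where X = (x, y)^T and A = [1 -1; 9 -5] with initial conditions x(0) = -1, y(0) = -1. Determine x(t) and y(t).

x(t) = -2te^(-2t) - e^(-2t), y(t) = -6te^(-2t) - e^(-2t)

Coefficient matrix A = [[1, -1], [9, -5]].
Characteristic polynomial det(A - λI) = λ^2 + 4λ + 4 = 0.
Single eigenvalue λ = -2 with algebraic multiplicity 2.
Eigenvector v = (1,3); generalized eigenvector w with (A-λI)w=v is (1,2).
General solution: e^(-2t)[C_1·v + C_2·(t·v + w)].
Applying x(0)=-1, y(0)=-1 gives C_1=1, C_2=-2.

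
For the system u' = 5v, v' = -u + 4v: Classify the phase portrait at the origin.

unstable spiral

A = [[0,5],[-1,4]]; det(A-λI) = λ^2 - 4λ + 5.
λ = 2 ± i: positive real part.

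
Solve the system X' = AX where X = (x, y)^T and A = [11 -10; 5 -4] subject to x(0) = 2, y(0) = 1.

Coefficient matrix A = [[11, -10], [5, -4]].
Characteristic polynomial det(A - λI) = λ^2 - 7λ + 6 = 0.
Eigenvalues λ = 6, 1.
For λ=6: (A-λI) row 1 is [5, -10], so an eigenvector is (2, 1).
For λ=1: (A-λI) row 1 is [10, -10], so an eigenvector is (-1, -1).
General solution: C_1e^(6t)(2,1) + C_2e^(t)(-1,-1).
Applying x(0)=2, y(0)=1 gives C_1=1, C_2=0.

x(t) = 2e^(6t), y(t) = e^(6t)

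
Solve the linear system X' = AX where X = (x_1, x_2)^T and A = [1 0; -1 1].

Coefficient matrix A = [[1, 0], [-1, 1]].
Characteristic polynomial det(A - λI) = λ^2 - 2λ + 1 = 0.
Single eigenvalue λ = 1 with algebraic multiplicity 2.
Eigenvector v = (0,-1); generalized eigenvector w with (A-λI)w=v is (1,-3).
General solution: e^(t)[K_1·v + K_2·(t·v + w)].

x_1(t) = K_2e^(t), x_2(t) = -K_1e^(t) - K_2te^(t) - 3K_2e^(t)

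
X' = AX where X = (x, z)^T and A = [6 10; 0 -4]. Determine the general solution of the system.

x(t) = K_1e^(6t) + K_2e^(-4t), z(t) = -K_2e^(-4t)

Coefficient matrix A = [[6, 10], [0, -4]].
Characteristic polynomial det(A - λI) = λ^2 - 2λ - 24 = 0.
Eigenvalues λ = 6, -4.
For λ=6: (A-λI) row 1 is [0, 10], so an eigenvector is (1, 0).
For λ=-4: (A-λI) row 1 is [10, 10], so an eigenvector is (1, -1).
General solution: K_1e^(6t)(1,0) + K_2e^(-4t)(1,-1).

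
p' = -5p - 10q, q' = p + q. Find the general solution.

p(t) = c_1e^(-2t)sin(t) + 3c_1e^(-2t)cos(t) + 3c_2e^(-2t)sin(t) - c_2e^(-2t)cos(t), q(t) = -c_1e^(-2t)cos(t) - c_2e^(-2t)sin(t)

Coefficient matrix A = [[-5, -10], [1, 1]].
Characteristic polynomial det(A - λI) = λ^2 + 4λ + 5 = 0.
Eigenvalues λ = -2 ± i (complex conjugate pair).
For λ=-2+i: an eigenvector is (3,-1) - i(1,0) = (3 - i, -1).
A real fundamental pair from Re and Im of e^((-2+i)t)v: X_1 = e^(-2t)(cos(t)·(3,-1) + sin(t)·(1,0)), X_2 = e^(-2t)(sin(t)·(3,-1) - cos(t)·(1,0)).
General solution: c_1X_1 + c_2X_2.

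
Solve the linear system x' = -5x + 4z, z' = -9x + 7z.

Coefficient matrix A = [[-5, 4], [-9, 7]].
Characteristic polynomial det(A - λI) = λ^2 - 2λ + 1 = 0.
Single eigenvalue λ = 1 with algebraic multiplicity 2.
Eigenvector v = (2,3); generalized eigenvector w with (A-λI)w=v is (-1,-1).
General solution: e^(t)[c_1·v + c_2·(t·v + w)].

x(t) = 2c_1e^(t) + 2c_2te^(t) - c_2e^(t), z(t) = 3c_1e^(t) + 3c_2te^(t) - c_2e^(t)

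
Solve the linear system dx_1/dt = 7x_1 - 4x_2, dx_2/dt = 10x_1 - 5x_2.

Coefficient matrix A = [[7, -4], [10, -5]].
Characteristic polynomial det(A - λI) = λ^2 - 2λ + 5 = 0.
Eigenvalues λ = 1 ± 2i (complex conjugate pair).
For λ=1+2i: an eigenvector is (1,2) - i(-1,-1) = (1 + i, 2 + i).
A real fundamental pair from Re and Im of e^((1+2i)t)v: X_1 = e^(t)(cos(2t)·(1,2) + sin(2t)·(-1,-1)), X_2 = e^(t)(sin(2t)·(1,2) - cos(2t)·(-1,-1)).
General solution: C_1X_1 + C_2X_2.

x_1(t) = -C_1e^(t)sin(2t) + C_1e^(t)cos(2t) + C_2e^(t)sin(2t) + C_2e^(t)cos(2t), x_2(t) = -C_1e^(t)sin(2t) + 2C_1e^(t)cos(2t) + 2C_2e^(t)sin(2t) + C_2e^(t)cos(2t)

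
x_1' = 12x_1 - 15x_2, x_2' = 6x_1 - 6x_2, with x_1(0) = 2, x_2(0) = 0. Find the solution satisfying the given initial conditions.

x_1(t) = 6e^(3t)sin(3t) + 2e^(3t)cos(3t), x_2(t) = 4e^(3t)sin(3t)

Coefficient matrix A = [[12, -15], [6, -6]].
Characteristic polynomial det(A - λI) = λ^2 - 6λ + 18 = 0.
Eigenvalues λ = 3 ± 3i (complex conjugate pair).
For λ=3+3i: an eigenvector is (-2,-1) - i(-1,-1) = (-2 + i, -1 + i).
A real fundamental pair from Re and Im of e^((3+3i)t)v: X_1 = e^(3t)(cos(3t)·(-2,-1) + sin(3t)·(-1,-1)), X_2 = e^(3t)(sin(3t)·(-2,-1) - cos(3t)·(-1,-1)).
General solution: K_1X_1 + K_2X_2.
Applying x_1(0)=2, x_2(0)=0 gives K_1=-2, K_2=-2.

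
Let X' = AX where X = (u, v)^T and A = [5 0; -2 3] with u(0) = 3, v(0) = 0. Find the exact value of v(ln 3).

A = [[5,0],[-2,3]]; eigenvalues λ = 3, 5.
Eigenvectors: (0,-1) for λ=3, (1,-1) for λ=5.
From the initial condition, c_1 = -3, c_2 = 3.
v(ln 3) = (-3)(3^3)(-1) + (3)(3^5)(-1) = -648.

-648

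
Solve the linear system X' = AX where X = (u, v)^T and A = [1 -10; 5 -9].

Coefficient matrix A = [[1, -10], [5, -9]].
Characteristic polynomial det(A - λI) = λ^2 + 8λ + 41 = 0.
Eigenvalues λ = -4 ± 5i (complex conjugate pair).
For λ=-4+5i: an eigenvector is (-1,-1) - i(1,0) = (-1 - i, -1).
A real fundamental pair from Re and Im of e^((-4+5i)t)v: X_1 = e^(-4t)(cos(5t)·(-1,-1) + sin(5t)·(1,0)), X_2 = e^(-4t)(sin(5t)·(-1,-1) - cos(5t)·(1,0)).
General solution: c_1X_1 + c_2X_2.

u(t) = c_1e^(-4t)sin(5t) - c_1e^(-4t)cos(5t) - c_2e^(-4t)sin(5t) - c_2e^(-4t)cos(5t), v(t) = -c_1e^(-4t)cos(5t) - c_2e^(-4t)sin(5t)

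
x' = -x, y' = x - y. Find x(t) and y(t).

Coefficient matrix A = [[-1, 0], [1, -1]].
Characteristic polynomial det(A - λI) = λ^2 + 2λ + 1 = 0.
Single eigenvalue λ = -1 with algebraic multiplicity 2.
Eigenvector v = (0,1); generalized eigenvector w with (A-λI)w=v is (1,2).
General solution: e^(-t)[K_1·v + K_2·(t·v + w)].

x(t) = K_2e^(-t), y(t) = K_1e^(-t) + K_2te^(-t) + 2K_2e^(-t)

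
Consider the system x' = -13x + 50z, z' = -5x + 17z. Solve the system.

x(t) = 3C_1e^(2t)sin(5t) - C_1e^(2t)cos(5t) - C_2e^(2t)sin(5t) - 3C_2e^(2t)cos(5t), z(t) = C_1e^(2t)sin(5t) - C_2e^(2t)cos(5t)

Coefficient matrix A = [[-13, 50], [-5, 17]].
Characteristic polynomial det(A - λI) = λ^2 - 4λ + 29 = 0.
Eigenvalues λ = 2 ± 5i (complex conjugate pair).
For λ=2+5i: an eigenvector is (-1,0) - i(3,1) = (-1 - 3i, 0 - i).
A real fundamental pair from Re and Im of e^((2+5i)t)v: X_1 = e^(2t)(cos(5t)·(-1,0) + sin(5t)·(3,1)), X_2 = e^(2t)(sin(5t)·(-1,0) - cos(5t)·(3,1)).
General solution: C_1X_1 + C_2X_2.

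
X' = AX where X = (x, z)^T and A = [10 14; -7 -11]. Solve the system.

x(t) = -2C_1e^(3t) + C_2e^(-4t), z(t) = C_1e^(3t) - C_2e^(-4t)

Coefficient matrix A = [[10, 14], [-7, -11]].
Characteristic polynomial det(A - λI) = λ^2 + λ - 12 = 0.
Eigenvalues λ = 3, -4.
For λ=3: (A-λI) row 1 is [7, 14], so an eigenvector is (-2, 1).
For λ=-4: (A-λI) row 1 is [14, 14], so an eigenvector is (1, -1).
General solution: C_1e^(3t)(-2,1) + C_2e^(-4t)(1,-1).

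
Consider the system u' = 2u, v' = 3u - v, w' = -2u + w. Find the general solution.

Coefficient matrix A = [[2, 0, 0], [3, -1, 0], [-2, 0, 1]].
det(A - λI) = 0 gives eigenvalues λ = -1, 1, 2.
For λ=-1: eigenvector (0,-1,0).
For λ=1: eigenvector (0,0,1).
For λ=2: eigenvector (-1,-1,2).
General solution: C_1e^(-t)(0,-1,0) + C_2e^(t)(0,0,1) + C_3e^(2t)(-1,-1,2).

u(t) = -C_3e^(2t), v(t) = -C_1e^(-t) - C_3e^(2t), w(t) = C_2e^(t) + 2C_3e^(2t)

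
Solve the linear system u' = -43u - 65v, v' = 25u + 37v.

Coefficient matrix A = [[-43, -65], [25, 37]].
Characteristic polynomial det(A - λI) = λ^2 + 6λ + 34 = 0.
Eigenvalues λ = -3 ± 5i (complex conjugate pair).
For λ=-3+5i: an eigenvector is (3,-2) - i(2,-1) = (3 - 2i, -2 + i).
A real fundamental pair from Re and Im of e^((-3+5i)t)v: X_1 = e^(-3t)(cos(5t)·(3,-2) + sin(5t)·(2,-1)), X_2 = e^(-3t)(sin(5t)·(3,-2) - cos(5t)·(2,-1)).
General solution: C_1X_1 + C_2X_2.

u(t) = 2C_1e^(-3t)sin(5t) + 3C_1e^(-3t)cos(5t) + 3C_2e^(-3t)sin(5t) - 2C_2e^(-3t)cos(5t), v(t) = -C_1e^(-3t)sin(5t) - 2C_1e^(-3t)cos(5t) - 2C_2e^(-3t)sin(5t) + C_2e^(-3t)cos(5t)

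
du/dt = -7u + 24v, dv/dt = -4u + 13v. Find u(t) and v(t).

u(t) = 2K_1e^(5t) - 3K_2e^(t), v(t) = K_1e^(5t) - K_2e^(t)

Coefficient matrix A = [[-7, 24], [-4, 13]].
Characteristic polynomial det(A - λI) = λ^2 - 6λ + 5 = 0.
Eigenvalues λ = 5, 1.
For λ=5: (A-λI) row 1 is [-12, 24], so an eigenvector is (2, 1).
For λ=1: (A-λI) row 1 is [-8, 24], so an eigenvector is (-3, -1).
General solution: K_1e^(5t)(2,1) + K_2e^(t)(-3,-1).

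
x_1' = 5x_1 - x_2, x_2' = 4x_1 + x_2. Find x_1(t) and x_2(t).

Coefficient matrix A = [[5, -1], [4, 1]].
Characteristic polynomial det(A - λI) = λ^2 - 6λ + 9 = 0.
Single eigenvalue λ = 3 with algebraic multiplicity 2.
Eigenvector v = (1,2); generalized eigenvector w with (A-λI)w=v is (0,-1).
General solution: e^(3t)[c_1·v + c_2·(t·v + w)].

x_1(t) = c_1e^(3t) + c_2te^(3t), x_2(t) = 2c_1e^(3t) + 2c_2te^(3t) - c_2e^(3t)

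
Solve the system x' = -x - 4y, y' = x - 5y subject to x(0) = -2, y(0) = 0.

Coefficient matrix A = [[-1, -4], [1, -5]].
Characteristic polynomial det(A - λI) = λ^2 + 6λ + 9 = 0.
Single eigenvalue λ = -3 with algebraic multiplicity 2.
Eigenvector v = (-2,-1); generalized eigenvector w with (A-λI)w=v is (1,1).
General solution: e^(-3t)[c_1·v + c_2·(t·v + w)].
Applying x(0)=-2, y(0)=0 gives c_1=2, c_2=2.

x(t) = -4te^(-3t) - 2e^(-3t), y(t) = -2te^(-3t)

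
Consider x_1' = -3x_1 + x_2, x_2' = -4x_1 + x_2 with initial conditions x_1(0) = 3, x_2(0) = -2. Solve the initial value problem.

Coefficient matrix A = [[-3, 1], [-4, 1]].
Characteristic polynomial det(A - λI) = λ^2 + 2λ + 1 = 0.
Single eigenvalue λ = -1 with algebraic multiplicity 2.
Eigenvector v = (1,2); generalized eigenvector w with (A-λI)w=v is (-1,-1).
General solution: e^(-t)[c_1·v + c_2·(t·v + w)].
Applying x_1(0)=3, x_2(0)=-2 gives c_1=-5, c_2=-8.

x_1(t) = -8te^(-t) + 3e^(-t), x_2(t) = -16te^(-t) - 2e^(-t)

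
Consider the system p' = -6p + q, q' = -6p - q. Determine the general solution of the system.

Coefficient matrix A = [[-6, 1], [-6, -1]].
Characteristic polynomial det(A - λI) = λ^2 + 7λ + 12 = 0.
Eigenvalues λ = -3, -4.
For λ=-3: (A-λI) row 1 is [-3, 1], so an eigenvector is (-1, -3).
For λ=-4: (A-λI) row 1 is [-2, 1], so an eigenvector is (-1, -2).
General solution: C_1e^(-3t)(-1,-3) + C_2e^(-4t)(-1,-2).

p(t) = -C_1e^(-3t) - C_2e^(-4t), q(t) = -3C_1e^(-3t) - 2C_2e^(-4t)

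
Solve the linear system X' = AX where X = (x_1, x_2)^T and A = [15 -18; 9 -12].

x_1(t) = 2K_1e^(6t) + K_2e^(-3t), x_2(t) = K_1e^(6t) + K_2e^(-3t)

Coefficient matrix A = [[15, -18], [9, -12]].
Characteristic polynomial det(A - λI) = λ^2 - 3λ - 18 = 0.
Eigenvalues λ = 6, -3.
For λ=6: (A-λI) row 1 is [9, -18], so an eigenvector is (2, 1).
For λ=-3: (A-λI) row 1 is [18, -18], so an eigenvector is (1, 1).
General solution: K_1e^(6t)(2,1) + K_2e^(-3t)(1,1).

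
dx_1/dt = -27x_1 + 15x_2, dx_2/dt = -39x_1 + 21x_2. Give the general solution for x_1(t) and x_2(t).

Coefficient matrix A = [[-27, 15], [-39, 21]].
Characteristic polynomial det(A - λI) = λ^2 + 6λ + 18 = 0.
Eigenvalues λ = -3 ± 3i (complex conjugate pair).
For λ=-3+3i: an eigenvector is (1,2) - i(2,3) = (1 - 2i, 2 - 3i).
A real fundamental pair from Re and Im of e^((-3+3i)t)v: X_1 = e^(-3t)(cos(3t)·(1,2) + sin(3t)·(2,3)), X_2 = e^(-3t)(sin(3t)·(1,2) - cos(3t)·(2,3)).
General solution: c_1X_1 + c_2X_2.

x_1(t) = 2c_1e^(-3t)sin(3t) + c_1e^(-3t)cos(3t) + c_2e^(-3t)sin(3t) - 2c_2e^(-3t)cos(3t), x_2(t) = 3c_1e^(-3t)sin(3t) + 2c_1e^(-3t)cos(3t) + 2c_2e^(-3t)sin(3t) - 3c_2e^(-3t)cos(3t)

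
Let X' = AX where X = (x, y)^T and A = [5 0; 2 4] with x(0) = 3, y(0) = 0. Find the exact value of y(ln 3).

A = [[5,0],[2,4]]; eigenvalues λ = 5, 4.
Eigenvectors: (-1,-2) for λ=5, (0,1) for λ=4.
From the initial condition, c_1 = -3, c_2 = -6.
y(ln 3) = (-3)(3^5)(-2) + (-6)(3^4)(1) = 972.

972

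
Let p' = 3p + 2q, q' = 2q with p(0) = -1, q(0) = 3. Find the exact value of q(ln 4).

48

A = [[3,2],[0,2]]; eigenvalues λ = 3, 2.
Eigenvectors: (1,0) for λ=3, (2,-1) for λ=2.
From the initial condition, c_1 = 5, c_2 = -3.
q(ln 4) = (5)(4^3)(0) + (-3)(4^2)(-1) = 48.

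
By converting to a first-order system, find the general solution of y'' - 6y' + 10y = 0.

y(t) = c_1e^(3t)cos(t) + c_2e^(3t)sin(t)

Let x_1 = y, x_2 = y'. Then x_1' = x_2 and x_2' = -10x_1 + 6x_2.
A = [[0,1],[-10,6]]; det(A-λI) = λ^2 - 6λ + 10.
Eigenvalues λ = 3 ± i.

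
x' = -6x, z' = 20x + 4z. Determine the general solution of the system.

x(t) = -c_1e^(-6t), z(t) = 2c_1e^(-6t) - c_2e^(4t)

Coefficient matrix A = [[-6, 0], [20, 4]].
Characteristic polynomial det(A - λI) = λ^2 + 2λ - 24 = 0.
Eigenvalues λ = -6, 4.
For λ=-6: (A-λI) row 2 is [20, 10], so an eigenvector is (-1, 2).
For λ=4: (A-λI) row 1 is [-10, 0], so an eigenvector is (0, -1).
General solution: c_1e^(-6t)(-1,2) + c_2e^(4t)(0,-1).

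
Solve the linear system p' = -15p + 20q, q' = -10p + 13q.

p(t) = 3K_1e^(-t)sin(2t) + K_1e^(-t)cos(2t) + K_2e^(-t)sin(2t) - 3K_2e^(-t)cos(2t), q(t) = 2K_1e^(-t)sin(2t) + K_1e^(-t)cos(2t) + K_2e^(-t)sin(2t) - 2K_2e^(-t)cos(2t)

Coefficient matrix A = [[-15, 20], [-10, 13]].
Characteristic polynomial det(A - λI) = λ^2 + 2λ + 5 = 0.
Eigenvalues λ = -1 ± 2i (complex conjugate pair).
For λ=-1+2i: an eigenvector is (1,1) - i(3,2) = (1 - 3i, 1 - 2i).
A real fundamental pair from Re and Im of e^((-1+2i)t)v: X_1 = e^(-t)(cos(2t)·(1,1) + sin(2t)·(3,2)), X_2 = e^(-t)(sin(2t)·(1,1) - cos(2t)·(3,2)).
General solution: K_1X_1 + K_2X_2.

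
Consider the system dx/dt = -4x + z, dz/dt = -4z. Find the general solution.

x(t) = -K_1e^(-4t) - K_2te^(-4t) - 3K_2e^(-4t), z(t) = -K_2e^(-4t)

Coefficient matrix A = [[-4, 1], [0, -4]].
Characteristic polynomial det(A - λI) = λ^2 + 8λ + 16 = 0.
Single eigenvalue λ = -4 with algebraic multiplicity 2.
Eigenvector v = (-1,0); generalized eigenvector w with (A-λI)w=v is (-3,-1).
General solution: e^(-4t)[K_1·v + K_2·(t·v + w)].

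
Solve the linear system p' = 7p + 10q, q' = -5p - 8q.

p(t) = c_1e^(-3t) + 2c_2e^(2t), q(t) = -c_1e^(-3t) - c_2e^(2t)

Coefficient matrix A = [[7, 10], [-5, -8]].
Characteristic polynomial det(A - λI) = λ^2 + λ - 6 = 0.
Eigenvalues λ = -3, 2.
For λ=-3: (A-λI) row 1 is [10, 10], so an eigenvector is (1, -1).
For λ=2: (A-λI) row 1 is [5, 10], so an eigenvector is (2, -1).
General solution: c_1e^(-3t)(1,-1) + c_2e^(2t)(2,-1).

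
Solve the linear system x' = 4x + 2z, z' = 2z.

Coefficient matrix A = [[4, 2], [0, 2]].
Characteristic polynomial det(A - λI) = λ^2 - 6λ + 8 = 0.
Eigenvalues λ = 4, 2.
For λ=4: (A-λI) row 1 is [0, 2], so an eigenvector is (-1, 0).
For λ=2: (A-λI) row 1 is [2, 2], so an eigenvector is (1, -1).
General solution: c_1e^(4t)(-1,0) + c_2e^(2t)(1,-1).

x(t) = -c_1e^(4t) + c_2e^(2t), z(t) = -c_2e^(2t)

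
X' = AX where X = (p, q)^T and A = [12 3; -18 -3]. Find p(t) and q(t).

Coefficient matrix A = [[12, 3], [-18, -3]].
Characteristic polynomial det(A - λI) = λ^2 - 9λ + 18 = 0.
Eigenvalues λ = 6, 3.
For λ=6: (A-λI) row 1 is [6, 3], so an eigenvector is (-1, 2).
For λ=3: (A-λI) row 1 is [9, 3], so an eigenvector is (-1, 3).
General solution: K_1e^(6t)(-1,2) + K_2e^(3t)(-1,3).

p(t) = -K_1e^(6t) - K_2e^(3t), q(t) = 2K_1e^(6t) + 3K_2e^(3t)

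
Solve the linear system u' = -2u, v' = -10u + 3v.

Coefficient matrix A = [[-2, 0], [-10, 3]].
Characteristic polynomial det(A - λI) = λ^2 - λ - 6 = 0.
Eigenvalues λ = -2, 3.
For λ=-2: (A-λI) row 2 is [-10, 5], so an eigenvector is (-1, -2).
For λ=3: (A-λI) row 1 is [-5, 0], so an eigenvector is (0, -1).
General solution: c_1e^(-2t)(-1,-2) + c_2e^(3t)(0,-1).

u(t) = -c_1e^(-2t), v(t) = -2c_1e^(-2t) - c_2e^(3t)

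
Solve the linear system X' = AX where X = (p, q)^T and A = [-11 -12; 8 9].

Coefficient matrix A = [[-11, -12], [8, 9]].
Characteristic polynomial det(A - λI) = λ^2 + 2λ - 3 = 0.
Eigenvalues λ = -3, 1.
For λ=-3: (A-λI) row 1 is [-8, -12], so an eigenvector is (-3, 2).
For λ=1: (A-λI) row 1 is [-12, -12], so an eigenvector is (1, -1).
General solution: c_1e^(-3t)(-3,2) + c_2e^(t)(1,-1).

p(t) = -3c_1e^(-3t) + c_2e^(t), q(t) = 2c_1e^(-3t) - c_2e^(t)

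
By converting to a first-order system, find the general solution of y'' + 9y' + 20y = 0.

y(t) = K_1e^(-4t) + K_2e^(-5t)

Let x_1 = y, x_2 = y'. Then x_1' = x_2 and x_2' = -20x_1 - 9x_2.
A = [[0,1],[-20,-9]]; det(A-λI) = λ^2 + 9λ + 20.
Eigenvalues λ = -4, -5 with eigenvectors (1,-4), (1,-5).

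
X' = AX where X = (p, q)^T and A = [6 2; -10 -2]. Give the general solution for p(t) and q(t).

Coefficient matrix A = [[6, 2], [-10, -2]].
Characteristic polynomial det(A - λI) = λ^2 - 4λ + 8 = 0.
Eigenvalues λ = 2 ± 2i (complex conjugate pair).
For λ=2+2i: an eigenvector is (-1,2) - i(0,1) = (-1, 2 - i).
A real fundamental pair from Re and Im of e^((2+2i)t)v: X_1 = e^(2t)(cos(2t)·(-1,2) + sin(2t)·(0,1)), X_2 = e^(2t)(sin(2t)·(-1,2) - cos(2t)·(0,1)).
General solution: C_1X_1 + C_2X_2.

p(t) = -C_1e^(2t)cos(2t) - C_2e^(2t)sin(2t), q(t) = C_1e^(2t)sin(2t) + 2C_1e^(2t)cos(2t) + 2C_2e^(2t)sin(2t) - C_2e^(2t)cos(2t)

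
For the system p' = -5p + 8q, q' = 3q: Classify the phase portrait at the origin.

saddle

A = [[-5,8],[0,3]]; det(A-λI) = λ^2 + 2λ - 15.
λ = -5, 3: opposite signs.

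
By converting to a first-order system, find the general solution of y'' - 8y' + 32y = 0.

y(t) = C_1e^(4t)cos(4t) + C_2e^(4t)sin(4t)

Let x_1 = y, x_2 = y'. Then x_1' = x_2 and x_2' = -32x_1 + 8x_2.
A = [[0,1],[-32,8]]; det(A-λI) = λ^2 - 8λ + 32.
Eigenvalues λ = 4 ± 4i.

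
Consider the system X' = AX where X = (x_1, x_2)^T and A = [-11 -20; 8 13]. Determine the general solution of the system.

Coefficient matrix A = [[-11, -20], [8, 13]].
Characteristic polynomial det(A - λI) = λ^2 - 2λ + 17 = 0.
Eigenvalues λ = 1 ± 4i (complex conjugate pair).
For λ=1+4i: an eigenvector is (2,-1) - i(-1,1) = (2 + i, -1 - i).
A real fundamental pair from Re and Im of e^((1+4i)t)v: X_1 = e^(t)(cos(4t)·(2,-1) + sin(4t)·(-1,1)), X_2 = e^(t)(sin(4t)·(2,-1) - cos(4t)·(-1,1)).
General solution: C_1X_1 + C_2X_2.

x_1(t) = -C_1e^(t)sin(4t) + 2C_1e^(t)cos(4t) + 2C_2e^(t)sin(4t) + C_2e^(t)cos(4t), x_2(t) = C_1e^(t)sin(4t) - C_1e^(t)cos(4t) - C_2e^(t)sin(4t) - C_2e^(t)cos(4t)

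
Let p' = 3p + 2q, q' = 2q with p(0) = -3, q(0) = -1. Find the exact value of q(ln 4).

-16

A = [[3,2],[0,2]]; eigenvalues λ = 2, 3.
Eigenvectors: (-2,1) for λ=2, (-1,0) for λ=3.
From the initial condition, c_1 = -1, c_2 = 5.
q(ln 4) = (-1)(4^2)(1) + (5)(4^3)(0) = -16.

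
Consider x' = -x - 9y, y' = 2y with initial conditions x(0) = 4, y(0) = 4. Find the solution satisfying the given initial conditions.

x(t) = -12e^(2t) + 16e^(-t), y(t) = 4e^(2t)

Coefficient matrix A = [[-1, -9], [0, 2]].
Characteristic polynomial det(A - λI) = λ^2 - λ - 2 = 0.
Eigenvalues λ = -1, 2.
For λ=-1: (A-λI) row 1 is [0, -9], so an eigenvector is (-1, 0).
For λ=2: (A-λI) row 1 is [-3, -9], so an eigenvector is (-3, 1).
General solution: c_1e^(-t)(-1,0) + c_2e^(2t)(-3,1).
Applying x(0)=4, y(0)=4 gives c_1=-16, c_2=4.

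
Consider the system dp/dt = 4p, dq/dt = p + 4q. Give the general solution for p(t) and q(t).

Coefficient matrix A = [[4, 0], [1, 4]].
Characteristic polynomial det(A - λI) = λ^2 - 8λ + 16 = 0.
Single eigenvalue λ = 4 with algebraic multiplicity 2.
Eigenvector v = (0,-1); generalized eigenvector w with (A-λI)w=v is (-1,3).
General solution: e^(4t)[C_1·v + C_2·(t·v + w)].

p(t) = -C_2e^(4t), q(t) = -C_1e^(4t) - C_2te^(4t) + 3C_2e^(4t)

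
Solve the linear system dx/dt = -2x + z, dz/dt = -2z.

x(t) = C_1e^(-2t) + C_2te^(-2t) - 3C_2e^(-2t), z(t) = C_2e^(-2t)

Coefficient matrix A = [[-2, 1], [0, -2]].
Characteristic polynomial det(A - λI) = λ^2 + 4λ + 4 = 0.
Single eigenvalue λ = -2 with algebraic multiplicity 2.
Eigenvector v = (1,0); generalized eigenvector w with (A-λI)w=v is (-3,1).
General solution: e^(-2t)[C_1·v + C_2·(t·v + w)].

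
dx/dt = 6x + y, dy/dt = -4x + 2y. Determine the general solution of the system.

Coefficient matrix A = [[6, 1], [-4, 2]].
Characteristic polynomial det(A - λI) = λ^2 - 8λ + 16 = 0.
Single eigenvalue λ = 4 with algebraic multiplicity 2.
Eigenvector v = (1,-2); generalized eigenvector w with (A-λI)w=v is (-1,3).
General solution: e^(4t)[C_1·v + C_2·(t·v + w)].

x(t) = C_1e^(4t) + C_2te^(4t) - C_2e^(4t), y(t) = -2C_1e^(4t) - 2C_2te^(4t) + 3C_2e^(4t)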